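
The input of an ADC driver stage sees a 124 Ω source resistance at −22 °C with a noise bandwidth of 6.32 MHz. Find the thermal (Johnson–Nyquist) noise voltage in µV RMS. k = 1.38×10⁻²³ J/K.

3.30 µV

T = −22 °C + 273.15 = 251.15 K
V_n = √(4kTRB)
4kTRB = 4 × 1.38×10⁻²³ × 251.15 × 1.24×10² × 6.32×10⁶ = 1.09×10⁻¹¹ V²
V_n = √(1.09×10⁻¹¹) = 3.30×10⁻⁶ V = 3.30 µV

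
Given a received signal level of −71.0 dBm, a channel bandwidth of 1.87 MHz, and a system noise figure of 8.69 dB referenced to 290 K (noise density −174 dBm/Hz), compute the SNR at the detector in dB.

31.6 dB

Noise floor: N = −174 + 10 log₁₀(B) + NF
10 log₁₀(1.87×10⁶) = 62.72 dB
N = −174 + 62.72 + 8.69 = −102.59 dBm
SNR = P_sig − N = −71.0 − (−102.59) = 31.59 dB → 31.6 dB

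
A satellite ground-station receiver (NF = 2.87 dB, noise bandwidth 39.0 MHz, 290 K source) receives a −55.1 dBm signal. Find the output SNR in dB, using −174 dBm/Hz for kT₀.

Noise floor: N = −174 + 10 log₁₀(B) + NF
10 log₁₀(3.90×10⁷) = 75.91 dB
N = −174 + 75.91 + 2.87 = −95.22 dBm
SNR = P_sig − N = −55.1 − (−95.22) = 40.12 dB → 40.1 dB

40.1 dB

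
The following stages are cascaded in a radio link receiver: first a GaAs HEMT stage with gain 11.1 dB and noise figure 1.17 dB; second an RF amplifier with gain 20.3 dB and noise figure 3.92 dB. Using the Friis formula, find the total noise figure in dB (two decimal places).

Convert to linear (a loss of L dB is a gain of −L dB): F_i = 10^(NF_i/10), G_i = 10^(G_i,dB/10)
  Stage 1: F_1 = 10^(1.17/10) = 1.309, G_1 = 10^(11.1/10) = 12.88
  Stage 2: F_2 = 10^(3.92/10) = 2.466, G_2 = 10^(20.3/10) = 107.2
Friis cascade:
  F = 1.309 + (2.466 − 1)/12.88 = 1.423
NF = 10 log₁₀(1.423) = 1.53 dB

1.53 dB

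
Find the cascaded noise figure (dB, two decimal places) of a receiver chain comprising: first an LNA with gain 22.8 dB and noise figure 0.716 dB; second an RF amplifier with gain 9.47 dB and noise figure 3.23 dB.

0.74 dB

Convert to linear (a loss of L dB is a gain of −L dB): F_i = 10^(NF_i/10), G_i = 10^(G_i,dB/10)
  Stage 1: F_1 = 10^(0.716/10) = 1.179, G_1 = 10^(22.8/10) = 190.5
  Stage 2: F_2 = 10^(3.23/10) = 2.104, G_2 = 10^(9.47/10) = 8.851
Friis cascade:
  F = 1.179 + (2.104 − 1)/190.5 = 1.185
NF = 10 log₁₀(1.185) = 0.74 dB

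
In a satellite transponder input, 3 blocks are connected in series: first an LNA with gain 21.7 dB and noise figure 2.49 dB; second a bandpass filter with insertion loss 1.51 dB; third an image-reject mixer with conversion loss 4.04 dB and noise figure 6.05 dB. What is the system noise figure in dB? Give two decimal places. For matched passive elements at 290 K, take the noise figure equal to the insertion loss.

Convert to linear (a loss of L dB is a gain of −L dB): F_i = 10^(NF_i/10), G_i = 10^(G_i,dB/10)
  Stage 1: F_1 = 10^(2.49/10) = 1.774, G_1 = 10^(21.7/10) = 147.9
  Stage 2: F_2 = 10^(1.51/10) = 1.416, G_2 = 10^(−1.51/10) = 0.7063
  Stage 3: F_3 = 10^(6.05/10) = 4.027, G_3 = 10^(−4.04/10) = 0.3945
Friis cascade:
  F = 1.774 + (1.416 − 1)/147.9 + (4.027 − 1)/104.5 = 1.806
NF = 10 log₁₀(1.806) = 2.57 dB

2.57 dB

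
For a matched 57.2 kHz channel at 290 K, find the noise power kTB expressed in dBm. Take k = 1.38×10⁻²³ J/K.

−126.4 dBm

P_n = kTB = 1.38×10⁻²³ × 290 × 5.72×10⁴ = 2.29×10⁻¹⁶ W
In dBm: 10 log₁₀(2.29×10⁻¹⁶ / 10⁻³) = −126.4 dBm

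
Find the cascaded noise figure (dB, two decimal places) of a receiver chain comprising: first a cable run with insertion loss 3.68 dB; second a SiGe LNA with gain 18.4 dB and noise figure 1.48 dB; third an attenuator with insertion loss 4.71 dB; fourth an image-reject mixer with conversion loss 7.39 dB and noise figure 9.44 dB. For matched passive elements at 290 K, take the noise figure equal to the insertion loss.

6.15 dB

Convert to linear (a loss of L dB is a gain of −L dB): F_i = 10^(NF_i/10), G_i = 10^(G_i,dB/10)
  Stage 1: F_1 = 10^(3.68/10) = 2.333, G_1 = 10^(−3.68/10) = 0.4285
  Stage 2: F_2 = 10^(1.48/10) = 1.406, G_2 = 10^(18.4/10) = 69.18
  Stage 3: F_3 = 10^(4.71/10) = 2.958, G_3 = 10^(−4.71/10) = 0.3381
  Stage 4: F_4 = 10^(9.44/10) = 8.790, G_4 = 10^(−7.39/10) = 0.1824
Friis cascade:
  F = 2.333 + (1.406 − 1)/0.4285 + (2.958 − 1)/29.65 + (8.790 − 1)/10.02 = 4.124
NF = 10 log₁₀(4.124) = 6.15 dB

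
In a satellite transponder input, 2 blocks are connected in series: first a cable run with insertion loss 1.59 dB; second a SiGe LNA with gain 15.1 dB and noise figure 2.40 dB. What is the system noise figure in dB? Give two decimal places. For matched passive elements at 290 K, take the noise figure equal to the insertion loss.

Convert to linear (a loss of L dB is a gain of −L dB): F_i = 10^(NF_i/10), G_i = 10^(G_i,dB/10)
  Stage 1: F_1 = 10^(1.59/10) = 1.442, G_1 = 10^(−1.59/10) = 0.6934
  Stage 2: F_2 = 10^(2.40/10) = 1.738, G_2 = 10^(15.1/10) = 32.36
Friis cascade:
  F = 1.442 + (1.738 − 1)/0.6934 = 2.506
NF = 10 log₁₀(2.506) = 3.99 dB

3.99 dB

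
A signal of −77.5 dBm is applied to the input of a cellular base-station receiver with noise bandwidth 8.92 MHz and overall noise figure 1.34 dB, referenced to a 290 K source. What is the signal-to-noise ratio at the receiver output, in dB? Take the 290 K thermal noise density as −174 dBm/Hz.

25.7 dB

Noise floor: N = −174 + 10 log₁₀(B) + NF
10 log₁₀(8.92×10⁶) = 69.5 dB
N = −174 + 69.5 + 1.34 = −103.16 dBm
SNR = P_sig − N = −77.5 − (−103.16) = 25.66 dB → 25.7 dB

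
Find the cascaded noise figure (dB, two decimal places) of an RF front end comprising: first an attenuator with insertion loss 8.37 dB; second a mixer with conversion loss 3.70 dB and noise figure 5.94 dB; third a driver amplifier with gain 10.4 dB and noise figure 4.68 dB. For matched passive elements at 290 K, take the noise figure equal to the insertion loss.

17.65 dB

Convert to linear (a loss of L dB is a gain of −L dB): F_i = 10^(NF_i/10), G_i = 10^(G_i,dB/10)
  Stage 1: F_1 = 10^(8.37/10) = 6.871, G_1 = 10^(−8.37/10) = 0.1455
  Stage 2: F_2 = 10^(5.94/10) = 3.926, G_2 = 10^(−3.70/10) = 0.4266
  Stage 3: F_3 = 10^(4.68/10) = 2.938, G_3 = 10^(10.4/10) = 10.96
Friis cascade:
  F = 6.871 + (3.926 − 1)/0.1455 + (2.938 − 1)/0.06209 = 58.19
NF = 10 log₁₀(58.19) = 17.65 dB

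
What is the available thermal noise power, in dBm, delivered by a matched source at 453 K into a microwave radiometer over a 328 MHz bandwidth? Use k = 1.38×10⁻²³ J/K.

P_n = kTB = 1.38×10⁻²³ × 453 × 3.28×10⁸ = 2.05×10⁻¹² W
In dBm: 10 log₁₀(2.05×10⁻¹² / 10⁻³) = −86.9 dBm

−86.9 dBm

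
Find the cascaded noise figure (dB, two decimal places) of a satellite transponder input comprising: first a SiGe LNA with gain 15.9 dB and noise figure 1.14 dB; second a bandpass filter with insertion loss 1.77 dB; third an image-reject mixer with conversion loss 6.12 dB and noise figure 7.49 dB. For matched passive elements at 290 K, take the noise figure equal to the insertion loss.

Convert to linear (a loss of L dB is a gain of −L dB): F_i = 10^(NF_i/10), G_i = 10^(G_i,dB/10)
  Stage 1: F_1 = 10^(1.14/10) = 1.300, G_1 = 10^(15.9/10) = 38.90
  Stage 2: F_2 = 10^(1.77/10) = 1.503, G_2 = 10^(−1.77/10) = 0.6653
  Stage 3: F_3 = 10^(7.49/10) = 5.610, G_3 = 10^(−6.12/10) = 0.2443
Friis cascade:
  F = 1.300 + (1.503 − 1)/38.90 + (5.610 − 1)/25.88 = 1.491
NF = 10 log₁₀(1.491) = 1.74 dB

1.74 dB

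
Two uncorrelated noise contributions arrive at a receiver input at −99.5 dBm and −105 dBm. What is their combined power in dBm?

−98.4 dBm

Convert to linear, add, convert back:
P₁ = 1.12×10⁻¹³ W, P₂ = 3.16×10⁻¹⁴ W
P_tot = 1.44×10⁻¹³ W → 10 log₁₀(P_tot / 10⁻³) = −98.4 dBm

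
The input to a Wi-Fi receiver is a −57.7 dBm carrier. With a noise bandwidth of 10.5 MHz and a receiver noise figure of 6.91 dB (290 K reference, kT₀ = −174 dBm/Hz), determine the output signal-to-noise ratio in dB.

39.2 dB

Noise floor: N = −174 + 10 log₁₀(B) + NF
10 log₁₀(1.05×10⁷) = 70.21 dB
N = −174 + 70.21 + 6.91 = −96.88 dBm
SNR = P_sig − N = −57.7 − (−96.88) = 39.18 dB → 39.2 dB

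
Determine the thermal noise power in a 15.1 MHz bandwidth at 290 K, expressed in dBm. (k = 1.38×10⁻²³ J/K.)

−102.2 dBm

P_n = kTB = 1.38×10⁻²³ × 290 × 1.51×10⁷ = 6.04×10⁻¹⁴ W
In dBm: 10 log₁₀(6.04×10⁻¹⁴ / 10⁻³) = −102.2 dBm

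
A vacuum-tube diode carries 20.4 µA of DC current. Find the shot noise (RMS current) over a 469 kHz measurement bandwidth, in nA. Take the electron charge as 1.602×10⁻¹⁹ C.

I_n = √(2qI·B)
2qI·B = 2 × 1.602×10⁻¹⁹ × 2.04×10⁻⁵ × 4.69×10⁵ = 3.07×10⁻¹⁸ A²
I_n = √(3.07×10⁻¹⁸) = 1.75×10⁻⁹ A = 1.75 nA

1.75 nA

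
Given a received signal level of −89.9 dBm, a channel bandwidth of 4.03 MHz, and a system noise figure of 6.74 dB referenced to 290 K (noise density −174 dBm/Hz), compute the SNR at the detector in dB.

Noise floor: N = −174 + 10 log₁₀(B) + NF
10 log₁₀(4.03×10⁶) = 66.05 dB
N = −174 + 66.05 + 6.74 = −101.21 dBm
SNR = P_sig − N = −89.9 − (−101.21) = 11.31 dB → 11.3 dB

11.3 dB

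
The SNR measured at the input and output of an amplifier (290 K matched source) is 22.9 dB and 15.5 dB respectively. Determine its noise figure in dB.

7.4 dB

NF (dB) = SNR_in(dB) − SNR_out(dB) when the source is at T₀
NF = 22.9 − 15.5 = 7.4 dB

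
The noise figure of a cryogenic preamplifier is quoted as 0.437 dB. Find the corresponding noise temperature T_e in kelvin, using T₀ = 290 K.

30.7 K

F = 10^(0.437/10) = 1.10586
T_e = (F − 1)·T₀ = (1.10586 − 1) × 290 = 30.7 K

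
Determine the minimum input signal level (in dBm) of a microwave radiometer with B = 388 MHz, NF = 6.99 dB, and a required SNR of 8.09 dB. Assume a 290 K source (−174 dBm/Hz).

−73.0 dBm

Sensitivity = −174 + 10 log₁₀(B) + NF + SNR_min
= −174 + 85.89 + 6.99 + 8.09
= −73.03 dBm → −73.0 dBm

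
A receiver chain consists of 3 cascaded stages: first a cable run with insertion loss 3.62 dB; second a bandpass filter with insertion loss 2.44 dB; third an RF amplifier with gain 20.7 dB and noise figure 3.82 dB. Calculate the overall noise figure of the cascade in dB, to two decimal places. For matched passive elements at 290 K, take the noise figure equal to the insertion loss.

9.88 dB

Convert to linear (a loss of L dB is a gain of −L dB): F_i = 10^(NF_i/10), G_i = 10^(G_i,dB/10)
  Stage 1: F_1 = 10^(3.62/10) = 2.301, G_1 = 10^(−3.62/10) = 0.4345
  Stage 2: F_2 = 10^(2.44/10) = 1.754, G_2 = 10^(−2.44/10) = 0.5702
  Stage 3: F_3 = 10^(3.82/10) = 2.410, G_3 = 10^(20.7/10) = 117.5
Friis cascade:
  F = 2.301 + (1.754 − 1)/0.4345 + (2.410 − 1)/0.2477 = 9.727
NF = 10 log₁₀(9.727) = 9.88 dB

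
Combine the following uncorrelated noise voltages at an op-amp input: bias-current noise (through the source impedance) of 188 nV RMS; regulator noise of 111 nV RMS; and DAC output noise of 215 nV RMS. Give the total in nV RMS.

306 nV

Uncorrelated sources add in power (mean-square): V_tot = √(ΣV_i²)
V_tot = √[(1.88×10⁻⁷)² + (1.11×10⁻⁷)² + (2.15×10⁻⁷)²] = 3.06×10⁻⁷ V = 306 nV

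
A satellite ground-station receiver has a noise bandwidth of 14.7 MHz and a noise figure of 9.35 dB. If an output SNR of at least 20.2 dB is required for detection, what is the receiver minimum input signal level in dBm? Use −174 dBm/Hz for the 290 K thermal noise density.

−72.8 dBm

Sensitivity = −174 + 10 log₁₀(B) + NF + SNR_min
= −174 + 71.67 + 9.35 + 20.2
= −72.78 dBm → −72.8 dBm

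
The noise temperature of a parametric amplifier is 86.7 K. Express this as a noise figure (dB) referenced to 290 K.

F = 1 + T_e/T₀ = 1 + 86.7/290 = 1.29897
NF = 10 log₁₀(1.29897) = 1.14 dB

1.14 dB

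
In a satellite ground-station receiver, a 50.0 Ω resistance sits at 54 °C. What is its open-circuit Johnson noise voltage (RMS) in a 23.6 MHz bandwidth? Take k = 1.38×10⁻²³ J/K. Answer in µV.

T = 54 °C + 273.15 = 327.15 K
V_n = √(4kTRB)
4kTRB = 4 × 1.38×10⁻²³ × 327.15 × 5.00×10¹ × 2.36×10⁷ = 2.13×10⁻¹¹ V²
V_n = √(2.13×10⁻¹¹) = 4.62×10⁻⁶ V = 4.62 µV

4.62 µV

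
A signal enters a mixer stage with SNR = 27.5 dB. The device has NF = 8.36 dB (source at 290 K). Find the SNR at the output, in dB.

19.14 dB

By definition F = SNR_in/SNR_out, so in dB: SNR_out = SNR_in − NF
SNR_out = 27.5 − 8.36 = 19.14 dB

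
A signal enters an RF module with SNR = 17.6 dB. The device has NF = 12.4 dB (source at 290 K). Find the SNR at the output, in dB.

5.2 dB

By definition F = SNR_in/SNR_out, so in dB: SNR_out = SNR_in − NF
SNR_out = 17.6 − 12.4 = 5.2 dB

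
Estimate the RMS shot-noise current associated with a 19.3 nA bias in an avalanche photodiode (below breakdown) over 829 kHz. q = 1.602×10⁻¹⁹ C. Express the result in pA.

71.6 pA

I_n = √(2qI·B)
2qI·B = 2 × 1.602×10⁻¹⁹ × 1.93×10⁻⁸ × 8.29×10⁵ = 5.13×10⁻²¹ A²
I_n = √(5.13×10⁻²¹) = 7.16×10⁻¹¹ A = 71.6 pA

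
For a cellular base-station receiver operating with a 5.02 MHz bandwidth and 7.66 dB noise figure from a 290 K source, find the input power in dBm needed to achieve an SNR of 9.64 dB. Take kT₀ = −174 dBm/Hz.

−89.7 dBm

Sensitivity = −174 + 10 log₁₀(B) + NF + SNR_min
= −174 + 67.01 + 7.66 + 9.64
= −89.69 dBm → −89.7 dBm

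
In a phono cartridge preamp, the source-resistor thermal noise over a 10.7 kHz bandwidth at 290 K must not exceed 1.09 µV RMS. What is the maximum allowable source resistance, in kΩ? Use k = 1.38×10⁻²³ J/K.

Johnson–Nyquist: V_n = √(4kTRB) ⇒ R = V_n² / (4kTB)
4kTB = 4 × 1.38×10⁻²³ × 290 × 1.07×10⁴ = 1.71×10⁻¹⁶
R = (1.09×10⁻⁶)² / 1.71×10⁻¹⁶ = 6.94×10³ Ω = 6.94 kΩ

6.94 kΩ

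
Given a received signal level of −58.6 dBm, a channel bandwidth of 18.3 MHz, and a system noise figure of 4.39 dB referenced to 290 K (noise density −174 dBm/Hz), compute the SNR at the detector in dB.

Noise floor: N = −174 + 10 log₁₀(B) + NF
10 log₁₀(1.83×10⁷) = 72.62 dB
N = −174 + 72.62 + 4.39 = −96.99 dBm
SNR = P_sig − N = −58.6 − (−96.99) = 38.39 dB → 38.4 dB

38.4 dB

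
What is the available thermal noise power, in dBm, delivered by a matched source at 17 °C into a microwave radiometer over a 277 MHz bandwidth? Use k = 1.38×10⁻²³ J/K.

−89.6 dBm

T = 17 °C + 273.15 = 290.15 K
P_n = kTB = 1.38×10⁻²³ × 290.15 × 2.77×10⁸ = 1.11×10⁻¹² W
In dBm: 10 log₁₀(1.11×10⁻¹² / 10⁻³) = −89.6 dBm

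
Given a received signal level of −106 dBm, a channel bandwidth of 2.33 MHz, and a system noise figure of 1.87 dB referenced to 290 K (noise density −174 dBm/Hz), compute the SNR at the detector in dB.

2.5 dB

Noise floor: N = −174 + 10 log₁₀(B) + NF
10 log₁₀(2.33×10⁶) = 63.67 dB
N = −174 + 63.67 + 1.87 = −108.46 dBm
SNR = P_sig − N = −106 − (−108.46) = 2.46 dB → 2.5 dB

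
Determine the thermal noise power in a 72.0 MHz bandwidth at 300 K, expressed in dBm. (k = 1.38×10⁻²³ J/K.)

P_n = kTB = 1.38×10⁻²³ × 300 × 7.20×10⁷ = 2.98×10⁻¹³ W
In dBm: 10 log₁₀(2.98×10⁻¹³ / 10⁻³) = −95.3 dBm

−95.3 dBm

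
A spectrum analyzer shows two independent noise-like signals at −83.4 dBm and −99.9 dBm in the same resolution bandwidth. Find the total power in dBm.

−83.3 dBm

Convert to linear, add, convert back:
P₁ = 4.57×10⁻¹² W, P₂ = 1.02×10⁻¹³ W
P_tot = 4.67×10⁻¹² W → 10 log₁₀(P_tot / 10⁻³) = −83.3 dBm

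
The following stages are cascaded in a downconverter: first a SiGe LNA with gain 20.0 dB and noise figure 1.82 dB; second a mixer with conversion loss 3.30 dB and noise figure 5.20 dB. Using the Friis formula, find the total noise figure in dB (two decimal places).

Convert to linear (a loss of L dB is a gain of −L dB): F_i = 10^(NF_i/10), G_i = 10^(G_i,dB/10)
  Stage 1: F_1 = 10^(1.82/10) = 1.521, G_1 = 10^(20.0/10) = 100.0
  Stage 2: F_2 = 10^(5.20/10) = 3.311, G_2 = 10^(−3.30/10) = 0.4677
Friis cascade:
  F = 1.521 + (3.311 − 1)/100.0 = 1.544
NF = 10 log₁₀(1.544) = 1.89 dB

1.89 dB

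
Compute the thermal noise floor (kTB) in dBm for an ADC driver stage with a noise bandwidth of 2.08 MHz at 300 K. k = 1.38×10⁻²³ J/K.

−110.6 dBm

P_n = kTB = 1.38×10⁻²³ × 300 × 2.08×10⁶ = 8.61×10⁻¹⁵ W
In dBm: 10 log₁₀(8.61×10⁻¹⁵ / 10⁻³) = −110.6 dBm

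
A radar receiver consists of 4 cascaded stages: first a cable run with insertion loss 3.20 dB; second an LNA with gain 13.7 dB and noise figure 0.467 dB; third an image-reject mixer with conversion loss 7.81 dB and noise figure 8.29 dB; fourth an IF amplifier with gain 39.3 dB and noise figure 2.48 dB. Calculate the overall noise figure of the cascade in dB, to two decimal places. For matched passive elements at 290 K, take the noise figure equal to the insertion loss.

Convert to linear (a loss of L dB is a gain of −L dB): F_i = 10^(NF_i/10), G_i = 10^(G_i,dB/10)
  Stage 1: F_1 = 10^(3.20/10) = 2.089, G_1 = 10^(−3.20/10) = 0.4786
  Stage 2: F_2 = 10^(0.467/10) = 1.114, G_2 = 10^(13.7/10) = 23.44
  Stage 3: F_3 = 10^(8.29/10) = 6.745, G_3 = 10^(−7.81/10) = 0.1656
  Stage 4: F_4 = 10^(2.48/10) = 1.770, G_4 = 10^(39.3/10) = 8511
Friis cascade:
  F = 2.089 + (1.114 − 1)/0.4786 + (6.745 − 1)/11.22 + (1.770 − 1)/1.858 = 3.253
NF = 10 log₁₀(3.253) = 5.12 dB

5.12 dB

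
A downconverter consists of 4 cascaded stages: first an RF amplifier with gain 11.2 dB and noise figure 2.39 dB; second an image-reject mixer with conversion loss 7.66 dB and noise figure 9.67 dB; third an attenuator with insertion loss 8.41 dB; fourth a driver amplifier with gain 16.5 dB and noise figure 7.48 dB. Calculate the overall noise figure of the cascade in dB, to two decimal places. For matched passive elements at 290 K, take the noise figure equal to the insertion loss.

Convert to linear (a loss of L dB is a gain of −L dB): F_i = 10^(NF_i/10), G_i = 10^(G_i,dB/10)
  Stage 1: F_1 = 10^(2.39/10) = 1.734, G_1 = 10^(11.2/10) = 13.18
  Stage 2: F_2 = 10^(9.67/10) = 9.268, G_2 = 10^(−7.66/10) = 0.1714
  Stage 3: F_3 = 10^(8.41/10) = 6.934, G_3 = 10^(−8.41/10) = 0.1442
  Stage 4: F_4 = 10^(7.48/10) = 5.598, G_4 = 10^(16.5/10) = 44.67
Friis cascade:
  F = 1.734 + (9.268 − 1)/13.18 + (6.934 − 1)/2.259 + (5.598 − 1)/0.3258 = 19.10
NF = 10 log₁₀(19.10) = 12.81 dB

12.81 dB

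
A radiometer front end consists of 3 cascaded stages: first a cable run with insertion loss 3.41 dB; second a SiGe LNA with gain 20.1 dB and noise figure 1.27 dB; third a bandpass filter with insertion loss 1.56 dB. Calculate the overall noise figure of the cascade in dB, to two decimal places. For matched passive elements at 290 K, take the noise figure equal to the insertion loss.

Convert to linear (a loss of L dB is a gain of −L dB): F_i = 10^(NF_i/10), G_i = 10^(G_i,dB/10)
  Stage 1: F_1 = 10^(3.41/10) = 2.193, G_1 = 10^(−3.41/10) = 0.4560
  Stage 2: F_2 = 10^(1.27/10) = 1.340, G_2 = 10^(20.1/10) = 102.3
  Stage 3: F_3 = 10^(1.56/10) = 1.432, G_3 = 10^(−1.56/10) = 0.6982
Friis cascade:
  F = 2.193 + (1.340 − 1)/0.4560 + (1.432 − 1)/46.67 = 2.947
NF = 10 log₁₀(2.947) = 4.69 dB

4.69 dB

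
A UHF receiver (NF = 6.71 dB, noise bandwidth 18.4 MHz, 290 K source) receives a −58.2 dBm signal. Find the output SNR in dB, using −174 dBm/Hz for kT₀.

36.4 dB

Noise floor: N = −174 + 10 log₁₀(B) + NF
10 log₁₀(1.84×10⁷) = 72.65 dB
N = −174 + 72.65 + 6.71 = −94.64 dBm
SNR = P_sig − N = −58.2 − (−94.64) = 36.44 dB → 36.4 dB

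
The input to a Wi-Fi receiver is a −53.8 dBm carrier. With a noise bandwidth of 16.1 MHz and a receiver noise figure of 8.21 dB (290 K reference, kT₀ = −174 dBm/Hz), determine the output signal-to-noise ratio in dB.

39.9 dB

Noise floor: N = −174 + 10 log₁₀(B) + NF
10 log₁₀(1.61×10⁷) = 72.07 dB
N = −174 + 72.07 + 8.21 = −93.72 dBm
SNR = P_sig − N = −53.8 − (−93.72) = 39.92 dB → 39.9 dB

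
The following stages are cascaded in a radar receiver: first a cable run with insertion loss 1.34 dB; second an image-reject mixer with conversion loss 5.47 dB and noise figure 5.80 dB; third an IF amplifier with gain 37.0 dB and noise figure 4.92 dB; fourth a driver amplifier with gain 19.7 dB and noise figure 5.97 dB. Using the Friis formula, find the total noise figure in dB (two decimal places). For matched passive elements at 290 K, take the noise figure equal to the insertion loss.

11.84 dB

Convert to linear (a loss of L dB is a gain of −L dB): F_i = 10^(NF_i/10), G_i = 10^(G_i,dB/10)
  Stage 1: F_1 = 10^(1.34/10) = 1.361, G_1 = 10^(−1.34/10) = 0.7345
  Stage 2: F_2 = 10^(5.80/10) = 3.802, G_2 = 10^(−5.47/10) = 0.2838
  Stage 3: F_3 = 10^(4.92/10) = 3.105, G_3 = 10^(37.0/10) = 5012
  Stage 4: F_4 = 10^(5.97/10) = 3.954, G_4 = 10^(19.7/10) = 93.33
Friis cascade:
  F = 1.361 + (3.802 − 1)/0.7345 + (3.105 − 1)/0.2084 + (3.954 − 1)/1045 = 15.28
NF = 10 log₁₀(15.28) = 11.84 dB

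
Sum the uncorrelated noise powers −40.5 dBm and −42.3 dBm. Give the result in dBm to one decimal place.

Convert to linear, add, convert back:
P₁ = 8.91×10⁻⁸ W, P₂ = 5.89×10⁻⁸ W
P_tot = 1.48×10⁻⁷ W → 10 log₁₀(P_tot / 10⁻³) = −38.3 dBm

−38.3 dBm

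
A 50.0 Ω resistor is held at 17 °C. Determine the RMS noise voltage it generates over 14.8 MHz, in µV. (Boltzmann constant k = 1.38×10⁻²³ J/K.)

T = 17 °C + 273.15 = 290.15 K
V_n = √(4kTRB)
4kTRB = 4 × 1.38×10⁻²³ × 290.15 × 5.00×10¹ × 1.48×10⁷ = 1.19×10⁻¹¹ V²
V_n = √(1.19×10⁻¹¹) = 3.44×10⁻⁶ V = 3.44 µV

3.44 µV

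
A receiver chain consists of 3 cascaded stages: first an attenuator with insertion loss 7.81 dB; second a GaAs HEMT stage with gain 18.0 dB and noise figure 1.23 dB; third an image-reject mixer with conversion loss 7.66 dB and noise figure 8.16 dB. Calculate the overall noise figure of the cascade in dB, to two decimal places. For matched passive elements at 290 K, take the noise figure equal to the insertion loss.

Convert to linear (a loss of L dB is a gain of −L dB): F_i = 10^(NF_i/10), G_i = 10^(G_i,dB/10)
  Stage 1: F_1 = 10^(7.81/10) = 6.039, G_1 = 10^(−7.81/10) = 0.1656
  Stage 2: F_2 = 10^(1.23/10) = 1.327, G_2 = 10^(18.0/10) = 63.10
  Stage 3: F_3 = 10^(8.16/10) = 6.546, G_3 = 10^(−7.66/10) = 0.1714
Friis cascade:
  F = 6.039 + (1.327 − 1)/0.1656 + (6.546 − 1)/10.45 = 8.548
NF = 10 log₁₀(8.548) = 9.32 dB

9.32 dB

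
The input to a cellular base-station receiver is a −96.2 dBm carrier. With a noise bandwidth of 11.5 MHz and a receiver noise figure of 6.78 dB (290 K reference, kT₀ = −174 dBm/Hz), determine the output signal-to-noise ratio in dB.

0.4 dB

Noise floor: N = −174 + 10 log₁₀(B) + NF
10 log₁₀(1.15×10⁷) = 70.61 dB
N = −174 + 70.61 + 6.78 = −96.61 dBm
SNR = P_sig − N = −96.2 − (−96.61) = 0.41 dB → 0.4 dB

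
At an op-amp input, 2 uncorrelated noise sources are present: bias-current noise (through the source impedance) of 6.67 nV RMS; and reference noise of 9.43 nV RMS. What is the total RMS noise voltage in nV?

11.6 nV

Uncorrelated sources add in power (mean-square): V_tot = √(ΣV_i²)
V_tot = √[(6.67×10⁻⁹)² + (9.43×10⁻⁹)²] = 1.16×10⁻⁸ V = 11.6 nV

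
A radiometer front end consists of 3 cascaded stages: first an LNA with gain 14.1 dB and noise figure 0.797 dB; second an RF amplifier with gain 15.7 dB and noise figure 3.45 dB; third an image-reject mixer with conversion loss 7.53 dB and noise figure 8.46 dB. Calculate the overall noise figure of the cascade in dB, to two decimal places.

0.99 dB

Convert to linear (a loss of L dB is a gain of −L dB): F_i = 10^(NF_i/10), G_i = 10^(G_i,dB/10)
  Stage 1: F_1 = 10^(0.797/10) = 1.201, G_1 = 10^(14.1/10) = 25.70
  Stage 2: F_2 = 10^(3.45/10) = 2.213, G_2 = 10^(15.7/10) = 37.15
  Stage 3: F_3 = 10^(8.46/10) = 7.015, G_3 = 10^(−7.53/10) = 0.1766
Friis cascade:
  F = 1.201 + (2.213 − 1)/25.70 + (7.015 − 1)/955.0 = 1.255
NF = 10 log₁₀(1.255) = 0.99 dB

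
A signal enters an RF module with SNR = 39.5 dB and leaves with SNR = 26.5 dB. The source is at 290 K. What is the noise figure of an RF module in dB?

13.0 dB

NF (dB) = SNR_in(dB) − SNR_out(dB) when the source is at T₀
NF = 39.5 − 26.5 = 13.0 dB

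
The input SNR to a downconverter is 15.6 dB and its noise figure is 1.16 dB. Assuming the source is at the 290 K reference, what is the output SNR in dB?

14.44 dB

By definition F = SNR_in/SNR_out, so in dB: SNR_out = SNR_in − NF
SNR_out = 15.6 − 1.16 = 14.44 dB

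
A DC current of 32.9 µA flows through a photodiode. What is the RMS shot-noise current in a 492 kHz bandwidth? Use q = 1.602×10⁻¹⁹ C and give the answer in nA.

I_n = √(2qI·B)
2qI·B = 2 × 1.602×10⁻¹⁹ × 3.29×10⁻⁵ × 4.92×10⁵ = 5.19×10⁻¹⁸ A²
I_n = √(5.19×10⁻¹⁸) = 2.28×10⁻⁹ A = 2.28 nA

2.28 nA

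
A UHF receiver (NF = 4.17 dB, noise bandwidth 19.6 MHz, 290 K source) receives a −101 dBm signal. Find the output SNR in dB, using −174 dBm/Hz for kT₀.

−4.1 dB

Noise floor: N = −174 + 10 log₁₀(B) + NF
10 log₁₀(1.96×10⁷) = 72.92 dB
N = −174 + 72.92 + 4.17 = −96.91 dBm
SNR = P_sig − N = −101 − (−96.91) = −4.09 dB → −4.1 dB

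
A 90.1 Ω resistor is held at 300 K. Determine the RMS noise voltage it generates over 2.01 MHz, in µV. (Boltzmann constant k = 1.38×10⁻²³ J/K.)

1.73 µV

V_n = √(4kTRB)
4kTRB = 4 × 1.38×10⁻²³ × 300 × 9.01×10¹ × 2.01×10⁶ = 3.00×10⁻¹² V²
V_n = √(3.00×10⁻¹²) = 1.73×10⁻⁶ V = 1.73 µV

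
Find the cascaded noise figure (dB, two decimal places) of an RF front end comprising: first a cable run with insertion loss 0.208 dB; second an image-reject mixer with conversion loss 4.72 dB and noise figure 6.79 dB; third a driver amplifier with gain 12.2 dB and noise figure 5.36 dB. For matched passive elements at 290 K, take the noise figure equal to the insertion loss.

11.00 dB

Convert to linear (a loss of L dB is a gain of −L dB): F_i = 10^(NF_i/10), G_i = 10^(G_i,dB/10)
  Stage 1: F_1 = 10^(0.208/10) = 1.049, G_1 = 10^(−0.208/10) = 0.9532
  Stage 2: F_2 = 10^(6.79/10) = 4.775, G_2 = 10^(−4.72/10) = 0.3373
  Stage 3: F_3 = 10^(5.36/10) = 3.436, G_3 = 10^(12.2/10) = 16.60
Friis cascade:
  F = 1.049 + (4.775 − 1)/0.9532 + (3.436 − 1)/0.3215 = 12.58
NF = 10 log₁₀(12.58) = 11.00 dB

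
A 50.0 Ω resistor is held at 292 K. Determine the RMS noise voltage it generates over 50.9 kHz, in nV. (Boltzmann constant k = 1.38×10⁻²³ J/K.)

V_n = √(4kTRB)
4kTRB = 4 × 1.38×10⁻²³ × 292 × 5.00×10¹ × 5.09×10⁴ = 4.10×10⁻¹⁴ V²
V_n = √(4.10×10⁻¹⁴) = 2.03×10⁻⁷ V = 203 nV

203 nV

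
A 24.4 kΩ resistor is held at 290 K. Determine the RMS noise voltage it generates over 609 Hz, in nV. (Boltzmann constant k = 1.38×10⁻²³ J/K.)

V_n = √(4kTRB)
4kTRB = 4 × 1.38×10⁻²³ × 290 × 2.44×10⁴ × 6.09×10² = 2.38×10⁻¹³ V²
V_n = √(2.38×10⁻¹³) = 4.88×10⁻⁷ V = 488 nV

488 nV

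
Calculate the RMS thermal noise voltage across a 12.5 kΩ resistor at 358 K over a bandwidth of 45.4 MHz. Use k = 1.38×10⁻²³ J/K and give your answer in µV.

106 µV

V_n = √(4kTRB)
4kTRB = 4 × 1.38×10⁻²³ × 358 × 1.25×10⁴ × 4.54×10⁷ = 1.12×10⁻⁸ V²
V_n = √(1.12×10⁻⁸) = 1.06×10⁻⁴ V = 106 µV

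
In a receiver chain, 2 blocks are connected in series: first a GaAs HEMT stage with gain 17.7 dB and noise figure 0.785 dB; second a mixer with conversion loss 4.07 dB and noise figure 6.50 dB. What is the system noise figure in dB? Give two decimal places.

0.99 dB

Convert to linear (a loss of L dB is a gain of −L dB): F_i = 10^(NF_i/10), G_i = 10^(G_i,dB/10)
  Stage 1: F_1 = 10^(0.785/10) = 1.198, G_1 = 10^(17.7/10) = 58.88
  Stage 2: F_2 = 10^(6.50/10) = 4.467, G_2 = 10^(−4.07/10) = 0.3917
Friis cascade:
  F = 1.198 + (4.467 − 1)/58.88 = 1.257
NF = 10 log₁₀(1.257) = 0.99 dB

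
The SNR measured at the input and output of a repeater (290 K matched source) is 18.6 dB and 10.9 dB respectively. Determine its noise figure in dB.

NF (dB) = SNR_in(dB) − SNR_out(dB) when the source is at T₀
NF = 18.6 − 10.9 = 7.7 dB

7.7 dB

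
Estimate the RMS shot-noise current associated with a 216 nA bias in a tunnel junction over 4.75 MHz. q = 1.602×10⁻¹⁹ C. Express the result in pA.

573 pA

I_n = √(2qI·B)
2qI·B = 2 × 1.602×10⁻¹⁹ × 2.16×10⁻⁷ × 4.75×10⁶ = 3.29×10⁻¹⁹ A²
I_n = √(3.29×10⁻¹⁹) = 5.73×10⁻¹⁰ A = 573 pA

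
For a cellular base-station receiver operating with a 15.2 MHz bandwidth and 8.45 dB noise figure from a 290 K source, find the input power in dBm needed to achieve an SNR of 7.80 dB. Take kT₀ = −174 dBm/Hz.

Sensitivity = −174 + 10 log₁₀(B) + NF + SNR_min
= −174 + 71.82 + 8.45 + 7.80
= −85.93 dBm → −85.9 dBm

−85.9 dBm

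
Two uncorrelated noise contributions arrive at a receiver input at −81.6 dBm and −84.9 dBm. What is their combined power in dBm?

Convert to linear, add, convert back:
P₁ = 6.92×10⁻¹² W, P₂ = 3.24×10⁻¹² W
P_tot = 1.02×10⁻¹¹ W → 10 log₁₀(P_tot / 10⁻³) = −79.9 dBm

−79.9 dBm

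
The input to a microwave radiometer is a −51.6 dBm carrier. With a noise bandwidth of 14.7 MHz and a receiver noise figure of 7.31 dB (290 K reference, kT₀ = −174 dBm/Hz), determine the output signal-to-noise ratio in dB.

Noise floor: N = −174 + 10 log₁₀(B) + NF
10 log₁₀(1.47×10⁷) = 71.67 dB
N = −174 + 71.67 + 7.31 = −95.02 dBm
SNR = P_sig − N = −51.6 − (−95.02) = 43.42 dB → 43.4 dB

43.4 dB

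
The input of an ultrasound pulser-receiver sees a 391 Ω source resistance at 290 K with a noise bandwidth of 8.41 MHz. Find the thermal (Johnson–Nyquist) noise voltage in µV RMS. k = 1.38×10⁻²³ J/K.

V_n = √(4kTRB)
4kTRB = 4 × 1.38×10⁻²³ × 290 × 3.91×10² × 8.41×10⁶ = 5.26×10⁻¹¹ V²
V_n = √(5.26×10⁻¹¹) = 7.26×10⁻⁶ V = 7.26 µV

7.26 µV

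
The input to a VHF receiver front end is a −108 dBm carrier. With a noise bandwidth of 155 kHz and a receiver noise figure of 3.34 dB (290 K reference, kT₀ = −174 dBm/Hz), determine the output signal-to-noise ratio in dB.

10.8 dB

Noise floor: N = −174 + 10 log₁₀(B) + NF
10 log₁₀(1.55×10⁵) = 51.9 dB
N = −174 + 51.9 + 3.34 = −118.76 dBm
SNR = P_sig − N = −108 − (−118.76) = 10.76 dB → 10.8 dB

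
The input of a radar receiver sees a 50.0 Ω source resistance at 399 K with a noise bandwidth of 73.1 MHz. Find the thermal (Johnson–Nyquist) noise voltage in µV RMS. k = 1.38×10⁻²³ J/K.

8.97 µV

V_n = √(4kTRB)
4kTRB = 4 × 1.38×10⁻²³ × 399 × 5.00×10¹ × 7.31×10⁷ = 8.05×10⁻¹¹ V²
V_n = √(8.05×10⁻¹¹) = 8.97×10⁻⁶ V = 8.97 µV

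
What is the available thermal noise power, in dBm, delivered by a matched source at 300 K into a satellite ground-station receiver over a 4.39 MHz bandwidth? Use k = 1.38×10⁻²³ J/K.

P_n = kTB = 1.38×10⁻²³ × 300 × 4.39×10⁶ = 1.82×10⁻¹⁴ W
In dBm: 10 log₁₀(1.82×10⁻¹⁴ / 10⁻³) = −107.4 dBm

−107.4 dBm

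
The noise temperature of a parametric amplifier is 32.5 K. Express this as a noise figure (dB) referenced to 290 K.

0.461 dB

F = 1 + T_e/T₀ = 1 + 32.5/290 = 1.11207
NF = 10 log₁₀(1.11207) = 0.461 dB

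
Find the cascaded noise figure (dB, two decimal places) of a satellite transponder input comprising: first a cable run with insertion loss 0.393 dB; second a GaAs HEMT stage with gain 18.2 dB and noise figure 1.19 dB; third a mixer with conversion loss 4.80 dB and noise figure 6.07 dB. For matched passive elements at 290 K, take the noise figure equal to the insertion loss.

1.73 dB

Convert to linear (a loss of L dB is a gain of −L dB): F_i = 10^(NF_i/10), G_i = 10^(G_i,dB/10)
  Stage 1: F_1 = 10^(0.393/10) = 1.095, G_1 = 10^(−0.393/10) = 0.9135
  Stage 2: F_2 = 10^(1.19/10) = 1.315, G_2 = 10^(18.2/10) = 66.07
  Stage 3: F_3 = 10^(6.07/10) = 4.046, G_3 = 10^(−4.80/10) = 0.3311
Friis cascade:
  F = 1.095 + (1.315 − 1)/0.9135 + (4.046 − 1)/60.35 = 1.490
NF = 10 log₁₀(1.490) = 1.73 dB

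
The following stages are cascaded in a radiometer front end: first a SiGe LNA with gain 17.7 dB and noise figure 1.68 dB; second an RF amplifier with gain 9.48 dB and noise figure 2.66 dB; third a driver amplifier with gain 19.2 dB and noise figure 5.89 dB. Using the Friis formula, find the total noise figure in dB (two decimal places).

Convert to linear (a loss of L dB is a gain of −L dB): F_i = 10^(NF_i/10), G_i = 10^(G_i,dB/10)
  Stage 1: F_1 = 10^(1.68/10) = 1.472, G_1 = 10^(17.7/10) = 58.88
  Stage 2: F_2 = 10^(2.66/10) = 1.845, G_2 = 10^(9.48/10) = 8.872
  Stage 3: F_3 = 10^(5.89/10) = 3.882, G_3 = 10^(19.2/10) = 83.18
Friis cascade:
  F = 1.472 + (1.845 − 1)/58.88 + (3.882 − 1)/522.4 = 1.492
NF = 10 log₁₀(1.492) = 1.74 dB

1.74 dB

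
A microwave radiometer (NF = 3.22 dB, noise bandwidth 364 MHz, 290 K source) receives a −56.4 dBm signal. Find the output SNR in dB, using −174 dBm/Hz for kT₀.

Noise floor: N = −174 + 10 log₁₀(B) + NF
10 log₁₀(3.64×10⁸) = 85.61 dB
N = −174 + 85.61 + 3.22 = −85.17 dBm
SNR = P_sig − N = −56.4 − (−85.17) = 28.77 dB → 28.8 dB

28.8 dB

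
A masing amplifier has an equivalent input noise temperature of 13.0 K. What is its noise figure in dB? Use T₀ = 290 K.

F = 1 + T_e/T₀ = 1 + 13.0/290 = 1.04483
NF = 10 log₁₀(1.04483) = 0.190 dB

0.190 dB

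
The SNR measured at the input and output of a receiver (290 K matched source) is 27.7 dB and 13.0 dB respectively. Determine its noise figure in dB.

NF (dB) = SNR_in(dB) − SNR_out(dB) when the source is at T₀
NF = 27.7 − 13.0 = 14.7 dB

14.7 dB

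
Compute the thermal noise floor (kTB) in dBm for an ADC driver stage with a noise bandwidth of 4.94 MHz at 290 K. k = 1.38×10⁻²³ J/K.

P_n = kTB = 1.38×10⁻²³ × 290 × 4.94×10⁶ = 1.98×10⁻¹⁴ W
In dBm: 10 log₁₀(1.98×10⁻¹⁴ / 10⁻³) = −107.0 dBm

−107.0 dBm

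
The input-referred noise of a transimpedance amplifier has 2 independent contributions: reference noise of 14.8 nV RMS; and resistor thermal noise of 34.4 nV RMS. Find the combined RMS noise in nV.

37.4 nV

Uncorrelated sources add in power (mean-square): V_tot = √(ΣV_i²)
V_tot = √[(1.48×10⁻⁸)² + (3.44×10⁻⁸)²] = 3.74×10⁻⁸ V = 37.4 nV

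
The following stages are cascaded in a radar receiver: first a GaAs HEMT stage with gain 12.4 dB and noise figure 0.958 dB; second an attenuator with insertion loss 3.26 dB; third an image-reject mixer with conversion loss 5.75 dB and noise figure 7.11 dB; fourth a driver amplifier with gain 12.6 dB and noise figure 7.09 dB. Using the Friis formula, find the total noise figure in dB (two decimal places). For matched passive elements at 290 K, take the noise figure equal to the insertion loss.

5.68 dB

Convert to linear (a loss of L dB is a gain of −L dB): F_i = 10^(NF_i/10), G_i = 10^(G_i,dB/10)
  Stage 1: F_1 = 10^(0.958/10) = 1.247, G_1 = 10^(12.4/10) = 17.38
  Stage 2: F_2 = 10^(3.26/10) = 2.118, G_2 = 10^(−3.26/10) = 0.4721
  Stage 3: F_3 = 10^(7.11/10) = 5.140, G_3 = 10^(−5.75/10) = 0.2661
  Stage 4: F_4 = 10^(7.09/10) = 5.117, G_4 = 10^(12.6/10) = 18.20
Friis cascade:
  F = 1.247 + (2.118 − 1)/17.38 + (5.140 − 1)/8.204 + (5.117 − 1)/2.183 = 3.702
NF = 10 log₁₀(3.702) = 5.68 dB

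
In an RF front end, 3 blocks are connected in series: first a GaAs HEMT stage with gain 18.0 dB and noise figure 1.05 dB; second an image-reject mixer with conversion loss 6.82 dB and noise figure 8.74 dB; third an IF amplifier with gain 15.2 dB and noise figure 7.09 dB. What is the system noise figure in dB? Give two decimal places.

2.28 dB

Convert to linear (a loss of L dB is a gain of −L dB): F_i = 10^(NF_i/10), G_i = 10^(G_i,dB/10)
  Stage 1: F_1 = 10^(1.05/10) = 1.274, G_1 = 10^(18.0/10) = 63.10
  Stage 2: F_2 = 10^(8.74/10) = 7.482, G_2 = 10^(−6.82/10) = 0.2080
  Stage 3: F_3 = 10^(7.09/10) = 5.117, G_3 = 10^(15.2/10) = 33.11
Friis cascade:
  F = 1.274 + (7.482 − 1)/63.10 + (5.117 − 1)/13.12 = 1.690
NF = 10 log₁₀(1.690) = 2.28 dB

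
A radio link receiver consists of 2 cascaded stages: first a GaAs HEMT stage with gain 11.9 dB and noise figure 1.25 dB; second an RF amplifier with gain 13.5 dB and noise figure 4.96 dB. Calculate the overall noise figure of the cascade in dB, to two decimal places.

1.68 dB

Convert to linear (a loss of L dB is a gain of −L dB): F_i = 10^(NF_i/10), G_i = 10^(G_i,dB/10)
  Stage 1: F_1 = 10^(1.25/10) = 1.334, G_1 = 10^(11.9/10) = 15.49
  Stage 2: F_2 = 10^(4.96/10) = 3.133, G_2 = 10^(13.5/10) = 22.39
Friis cascade:
  F = 1.334 + (3.133 − 1)/15.49 = 1.471
NF = 10 log₁₀(1.471) = 1.68 dB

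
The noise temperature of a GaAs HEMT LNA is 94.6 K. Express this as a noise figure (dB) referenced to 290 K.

1.23 dB

F = 1 + T_e/T₀ = 1 + 94.6/290 = 1.32621
NF = 10 log₁₀(1.32621) = 1.23 dB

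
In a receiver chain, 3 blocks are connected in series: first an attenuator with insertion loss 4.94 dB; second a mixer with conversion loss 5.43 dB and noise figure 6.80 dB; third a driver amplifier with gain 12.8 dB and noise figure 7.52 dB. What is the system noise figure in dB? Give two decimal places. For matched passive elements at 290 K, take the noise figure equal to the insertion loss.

18.17 dB

Convert to linear (a loss of L dB is a gain of −L dB): F_i = 10^(NF_i/10), G_i = 10^(G_i,dB/10)
  Stage 1: F_1 = 10^(4.94/10) = 3.119, G_1 = 10^(−4.94/10) = 0.3206
  Stage 2: F_2 = 10^(6.80/10) = 4.786, G_2 = 10^(−5.43/10) = 0.2864
  Stage 3: F_3 = 10^(7.52/10) = 5.649, G_3 = 10^(12.8/10) = 19.05
Friis cascade:
  F = 3.119 + (4.786 − 1)/0.3206 + (5.649 − 1)/0.09183 = 65.56
NF = 10 log₁₀(65.56) = 18.17 dB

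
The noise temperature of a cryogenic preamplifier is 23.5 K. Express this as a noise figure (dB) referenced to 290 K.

0.338 dB

F = 1 + T_e/T₀ = 1 + 23.5/290 = 1.08103
NF = 10 log₁₀(1.08103) = 0.338 dB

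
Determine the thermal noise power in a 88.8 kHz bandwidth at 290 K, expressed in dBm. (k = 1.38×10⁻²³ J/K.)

−124.5 dBm

P_n = kTB = 1.38×10⁻²³ × 290 × 8.88×10⁴ = 3.55×10⁻¹⁶ W
In dBm: 10 log₁₀(3.55×10⁻¹⁶ / 10⁻³) = −124.5 dBm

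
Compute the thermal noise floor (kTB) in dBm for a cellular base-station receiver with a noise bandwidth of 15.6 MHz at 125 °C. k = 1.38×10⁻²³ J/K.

−100.7 dBm

T = 125 °C + 273.15 = 398.15 K
P_n = kTB = 1.38×10⁻²³ × 398.15 × 1.56×10⁷ = 8.57×10⁻¹⁴ W
In dBm: 10 log₁₀(8.57×10⁻¹⁴ / 10⁻³) = −100.7 dBm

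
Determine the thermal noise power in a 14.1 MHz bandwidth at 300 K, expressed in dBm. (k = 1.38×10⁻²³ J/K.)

P_n = kTB = 1.38×10⁻²³ × 300 × 1.41×10⁷ = 5.84×10⁻¹⁴ W
In dBm: 10 log₁₀(5.84×10⁻¹⁴ / 10⁻³) = −102.3 dBm

−102.3 dBm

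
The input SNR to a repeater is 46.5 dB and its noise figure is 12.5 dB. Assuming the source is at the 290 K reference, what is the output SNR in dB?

By definition F = SNR_in/SNR_out, so in dB: SNR_out = SNR_in − NF
SNR_out = 46.5 − 12.5 = 34.0 dB

34.0 dB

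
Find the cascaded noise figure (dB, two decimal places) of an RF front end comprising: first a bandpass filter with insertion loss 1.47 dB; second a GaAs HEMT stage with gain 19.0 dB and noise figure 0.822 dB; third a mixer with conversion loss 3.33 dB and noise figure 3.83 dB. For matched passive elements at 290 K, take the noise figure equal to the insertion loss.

2.36 dB

Convert to linear (a loss of L dB is a gain of −L dB): F_i = 10^(NF_i/10), G_i = 10^(G_i,dB/10)
  Stage 1: F_1 = 10^(1.47/10) = 1.403, G_1 = 10^(−1.47/10) = 0.7129
  Stage 2: F_2 = 10^(0.822/10) = 1.208, G_2 = 10^(19.0/10) = 79.43
  Stage 3: F_3 = 10^(3.83/10) = 2.415, G_3 = 10^(−3.33/10) = 0.4645
Friis cascade:
  F = 1.403 + (1.208 − 1)/0.7129 + (2.415 − 1)/56.62 = 1.720
NF = 10 log₁₀(1.720) = 2.36 dB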